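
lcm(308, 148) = 11396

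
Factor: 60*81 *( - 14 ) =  - 2^3*3^5*5^1*7^1 = - 68040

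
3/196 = 3/196 = 0.02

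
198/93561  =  66/31187 = 0.00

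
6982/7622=3491/3811 = 0.92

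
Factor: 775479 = 3^1 * 73^1 * 3541^1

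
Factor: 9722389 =9722389^1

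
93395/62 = 93395/62 = 1506.37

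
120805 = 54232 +66573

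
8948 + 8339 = 17287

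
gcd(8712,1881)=99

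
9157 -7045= 2112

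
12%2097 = 12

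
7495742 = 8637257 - 1141515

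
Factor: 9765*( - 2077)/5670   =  -64387/18 = -2^ ( - 1 ) *3^(-2 ) *31^2*67^1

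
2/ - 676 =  - 1+337/338  =  -0.00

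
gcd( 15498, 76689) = 9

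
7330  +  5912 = 13242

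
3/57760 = 3/57760 = 0.00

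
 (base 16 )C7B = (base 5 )100240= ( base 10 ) 3195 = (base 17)B0G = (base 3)11101100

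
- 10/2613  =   - 10/2613 = - 0.00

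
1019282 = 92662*11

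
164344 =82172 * 2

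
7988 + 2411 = 10399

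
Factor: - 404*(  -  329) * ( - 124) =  -2^4 * 7^1*31^1*47^1*101^1  =  - 16481584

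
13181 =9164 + 4017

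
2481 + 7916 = 10397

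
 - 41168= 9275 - 50443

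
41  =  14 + 27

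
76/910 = 38/455 = 0.08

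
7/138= 7/138= 0.05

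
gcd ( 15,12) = 3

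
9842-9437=405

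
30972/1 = 30972 =30972.00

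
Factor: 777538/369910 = 5^( - 1)*23^1 *71^( - 1)*521^ ( - 1)*16903^1 = 388769/184955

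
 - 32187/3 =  - 10729 = -10729.00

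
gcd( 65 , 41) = 1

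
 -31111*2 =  - 62222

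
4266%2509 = 1757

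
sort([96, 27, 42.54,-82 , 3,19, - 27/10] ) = [ - 82, - 27/10, 3 , 19 , 27, 42.54 , 96] 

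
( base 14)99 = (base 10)135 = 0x87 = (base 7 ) 252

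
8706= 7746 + 960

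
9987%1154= 755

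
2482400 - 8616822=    - 6134422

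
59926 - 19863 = 40063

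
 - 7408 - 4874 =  - 12282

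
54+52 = 106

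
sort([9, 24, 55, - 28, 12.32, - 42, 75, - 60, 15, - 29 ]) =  [ - 60, - 42 , - 29, - 28, 9  ,  12.32, 15,24,55, 75 ] 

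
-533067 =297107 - 830174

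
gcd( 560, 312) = 8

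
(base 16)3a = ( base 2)111010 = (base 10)58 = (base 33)1P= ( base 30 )1s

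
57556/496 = 116 + 5/124 = 116.04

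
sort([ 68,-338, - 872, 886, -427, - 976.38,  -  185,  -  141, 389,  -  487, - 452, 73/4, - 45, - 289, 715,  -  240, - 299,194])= [-976.38 , - 872,  -  487,-452, - 427, - 338, - 299,  -  289, - 240, - 185, - 141, - 45, 73/4,68, 194, 389,  715, 886]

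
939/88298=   939/88298 = 0.01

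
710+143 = 853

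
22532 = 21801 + 731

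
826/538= 413/269= 1.54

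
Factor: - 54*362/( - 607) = 19548/607 = 2^2*3^3 * 181^1*607^( - 1)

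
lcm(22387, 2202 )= 134322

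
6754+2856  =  9610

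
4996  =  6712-1716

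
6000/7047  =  2000/2349 = 0.85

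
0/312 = 0 = 0.00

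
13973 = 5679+8294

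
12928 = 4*3232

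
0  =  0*77072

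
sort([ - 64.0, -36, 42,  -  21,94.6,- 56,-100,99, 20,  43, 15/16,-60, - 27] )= [-100, - 64.0,- 60, - 56,  -  36, - 27 , - 21, 15/16, 20, 42,  43,94.6 , 99 ]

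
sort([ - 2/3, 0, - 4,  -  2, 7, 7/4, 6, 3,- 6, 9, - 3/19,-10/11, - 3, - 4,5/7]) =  [ - 6, - 4, - 4, - 3, - 2, - 10/11, - 2/3, -3/19,0,5/7, 7/4,3 , 6, 7, 9 ] 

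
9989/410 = 24 + 149/410 = 24.36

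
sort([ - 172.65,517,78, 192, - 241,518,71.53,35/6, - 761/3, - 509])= [ - 509, - 761/3, - 241, - 172.65,35/6,71.53 , 78 , 192,  517, 518 ] 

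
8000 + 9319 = 17319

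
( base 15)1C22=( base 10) 6107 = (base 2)1011111011011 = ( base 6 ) 44135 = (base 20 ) F57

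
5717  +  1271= 6988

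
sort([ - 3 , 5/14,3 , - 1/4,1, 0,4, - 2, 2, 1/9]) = [ - 3, - 2, - 1/4, 0,1/9,5/14, 1, 2, 3,4]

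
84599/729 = 116 + 35/729=116.05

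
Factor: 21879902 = 2^1*11^1  *  97^1 * 10253^1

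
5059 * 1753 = 8868427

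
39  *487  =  18993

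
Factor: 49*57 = 3^1*7^2*19^1 = 2793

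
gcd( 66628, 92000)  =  4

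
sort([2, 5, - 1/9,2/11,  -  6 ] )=[ - 6 , - 1/9 , 2/11, 2,5]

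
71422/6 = 35711/3 = 11903.67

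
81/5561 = 81/5561 =0.01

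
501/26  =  501/26 = 19.27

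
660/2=330 = 330.00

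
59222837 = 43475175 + 15747662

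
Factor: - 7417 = - 7417^1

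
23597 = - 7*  (-3371)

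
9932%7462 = 2470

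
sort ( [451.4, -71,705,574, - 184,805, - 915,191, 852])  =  [-915, - 184, - 71,191,451.4,574,  705,805,852]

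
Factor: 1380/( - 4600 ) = -3/10 = -2^(-1)*3^1*5^(-1) 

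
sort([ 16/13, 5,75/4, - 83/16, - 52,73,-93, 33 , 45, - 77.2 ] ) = [ - 93, - 77.2, - 52,  -  83/16,16/13,5, 75/4, 33,45, 73 ]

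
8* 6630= 53040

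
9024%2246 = 40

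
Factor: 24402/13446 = 49/27 = 3^(-3)*7^2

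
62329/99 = 629 + 58/99  =  629.59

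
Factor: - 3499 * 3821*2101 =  - 11^1 * 191^1*3499^1*3821^1  =  -28089695579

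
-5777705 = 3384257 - 9161962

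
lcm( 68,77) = 5236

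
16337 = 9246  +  7091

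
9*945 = 8505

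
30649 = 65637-34988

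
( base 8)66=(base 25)24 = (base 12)46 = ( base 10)54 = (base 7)105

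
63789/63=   21263/21 = 1012.52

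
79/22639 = 79/22639 = 0.00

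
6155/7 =879  +  2/7 =879.29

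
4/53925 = 4/53925  =  0.00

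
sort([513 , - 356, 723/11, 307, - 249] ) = [-356, - 249,723/11, 307, 513] 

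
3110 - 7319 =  - 4209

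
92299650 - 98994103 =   -  6694453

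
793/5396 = 793/5396= 0.15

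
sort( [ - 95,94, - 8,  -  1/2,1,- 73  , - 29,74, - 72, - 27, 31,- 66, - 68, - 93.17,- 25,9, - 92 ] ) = [ - 95, - 93.17,-92, - 73, - 72, - 68, - 66, - 29, -27, - 25,- 8, - 1/2, 1,  9,31,  74,94 ]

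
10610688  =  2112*5024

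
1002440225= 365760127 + 636680098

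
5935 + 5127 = 11062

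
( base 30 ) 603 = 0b1010100011011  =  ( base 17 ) 11BE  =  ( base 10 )5403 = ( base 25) 8G3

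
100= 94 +6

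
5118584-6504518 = -1385934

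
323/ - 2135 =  - 1 + 1812/2135 = - 0.15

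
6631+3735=10366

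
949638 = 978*971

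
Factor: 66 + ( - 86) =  - 2^2 *5^1 = -  20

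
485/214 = 485/214 = 2.27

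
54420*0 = 0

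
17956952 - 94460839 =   -  76503887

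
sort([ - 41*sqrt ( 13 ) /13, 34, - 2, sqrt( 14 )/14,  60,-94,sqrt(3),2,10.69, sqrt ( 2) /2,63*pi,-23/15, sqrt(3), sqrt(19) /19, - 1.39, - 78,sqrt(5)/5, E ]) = [ - 94, - 78, - 41*sqrt( 13) /13,-2, - 23/15, - 1.39, sqrt ( 19)/19,sqrt( 14)/14 , sqrt ( 5 ) /5,sqrt(2) /2,  sqrt( 3),sqrt (3), 2,E, 10.69,34, 60,63*pi] 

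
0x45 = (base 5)234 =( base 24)2l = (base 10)69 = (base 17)41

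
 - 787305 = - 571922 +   -  215383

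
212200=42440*5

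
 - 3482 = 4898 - 8380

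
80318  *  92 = 7389256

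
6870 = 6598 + 272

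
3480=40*87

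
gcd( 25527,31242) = 381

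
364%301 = 63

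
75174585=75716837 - 542252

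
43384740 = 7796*5565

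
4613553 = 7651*603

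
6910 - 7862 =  - 952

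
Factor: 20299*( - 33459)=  - 679184241= -3^1*19^1 *53^1*383^1 * 587^1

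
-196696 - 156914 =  - 353610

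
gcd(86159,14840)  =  1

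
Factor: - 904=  - 2^3*113^1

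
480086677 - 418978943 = 61107734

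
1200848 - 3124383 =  - 1923535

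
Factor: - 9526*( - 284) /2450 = 2^2*5^(-2 )*7^( -2)*11^1*71^1 * 433^1 = 1352692/1225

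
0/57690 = 0 = 0.00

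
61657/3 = 20552 + 1/3 =20552.33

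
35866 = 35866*1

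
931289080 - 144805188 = 786483892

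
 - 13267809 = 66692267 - 79960076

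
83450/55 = 1517 + 3/11=1517.27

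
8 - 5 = 3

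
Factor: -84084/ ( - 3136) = 429/16= 2^ (-4)*3^1*11^1*13^1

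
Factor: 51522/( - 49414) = - 3^1*277^1*797^( - 1)=- 831/797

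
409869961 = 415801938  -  5931977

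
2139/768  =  2 + 201/256 = 2.79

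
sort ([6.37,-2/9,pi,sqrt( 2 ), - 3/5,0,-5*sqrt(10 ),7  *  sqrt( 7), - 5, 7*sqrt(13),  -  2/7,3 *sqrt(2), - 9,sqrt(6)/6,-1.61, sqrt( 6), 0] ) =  [ - 5*sqrt ( 10 ), - 9,  -  5,-1.61, - 3/5, -2/7, - 2/9, 0,0, sqrt(6)/6,sqrt ( 2),sqrt( 6),  pi,3 * sqrt(2 ), 6.37,7*sqrt( 7 ),7*sqrt(13 ) ] 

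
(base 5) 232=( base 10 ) 67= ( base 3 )2111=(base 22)31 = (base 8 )103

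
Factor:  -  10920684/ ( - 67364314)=5460342/33682157 = 2^1 * 3^1 * 131^1*163^( - 1)*6947^1 * 206639^( - 1 )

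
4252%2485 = 1767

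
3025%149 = 45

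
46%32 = 14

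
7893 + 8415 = 16308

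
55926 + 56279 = 112205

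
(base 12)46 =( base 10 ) 54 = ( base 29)1P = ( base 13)42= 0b110110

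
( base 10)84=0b1010100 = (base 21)40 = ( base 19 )48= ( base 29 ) 2Q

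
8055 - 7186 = 869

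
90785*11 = 998635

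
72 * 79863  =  5750136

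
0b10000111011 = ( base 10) 1083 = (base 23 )212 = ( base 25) 1i8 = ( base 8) 2073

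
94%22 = 6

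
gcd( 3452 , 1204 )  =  4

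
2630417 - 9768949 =- 7138532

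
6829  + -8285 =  - 1456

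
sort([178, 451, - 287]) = [ - 287,178,451 ]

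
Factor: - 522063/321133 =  - 3^2*19^1*43^1*4523^( - 1 ) = -7353/4523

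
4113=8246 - 4133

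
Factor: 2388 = 2^2*3^1*199^1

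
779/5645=779/5645   =  0.14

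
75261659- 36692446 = 38569213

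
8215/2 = 8215/2=4107.50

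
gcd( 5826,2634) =6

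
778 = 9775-8997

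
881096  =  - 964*( - 914) 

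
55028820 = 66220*831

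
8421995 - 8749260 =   -  327265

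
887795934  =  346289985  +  541505949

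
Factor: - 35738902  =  -2^1*73^1*244787^1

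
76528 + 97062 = 173590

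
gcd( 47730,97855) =5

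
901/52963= 901/52963 = 0.02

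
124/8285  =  124/8285 = 0.01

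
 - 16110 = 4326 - 20436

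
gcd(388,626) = 2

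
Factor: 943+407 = 2^1*3^3 * 5^2  =  1350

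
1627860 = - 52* ( - 31305)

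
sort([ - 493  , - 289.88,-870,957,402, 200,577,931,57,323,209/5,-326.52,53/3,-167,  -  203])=[-870, - 493,  -  326.52, - 289.88 ,  -  203, - 167, 53/3,209/5,57,200, 323, 402 , 577,931,957] 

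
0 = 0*53757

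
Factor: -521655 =-3^1* 5^1*83^1*419^1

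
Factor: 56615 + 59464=116079  =  3^1*38693^1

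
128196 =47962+80234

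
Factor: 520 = 2^3*5^1*13^1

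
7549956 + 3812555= 11362511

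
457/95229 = 457/95229 = 0.00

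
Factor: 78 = 2^1*3^1* 13^1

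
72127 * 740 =53373980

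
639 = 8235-7596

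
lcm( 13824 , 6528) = 235008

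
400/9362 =200/4681 = 0.04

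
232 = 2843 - 2611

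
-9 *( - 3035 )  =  27315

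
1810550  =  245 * 7390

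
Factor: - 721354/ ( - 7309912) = 2^( - 2) *19^1 * 41^1*463^1*913739^ ( - 1 )= 360677/3654956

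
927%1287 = 927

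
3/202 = 3/202=0.01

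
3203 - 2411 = 792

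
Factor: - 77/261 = -3^( - 2)*7^1*11^1*29^(  -  1)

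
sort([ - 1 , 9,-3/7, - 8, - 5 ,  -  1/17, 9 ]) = [-8, - 5, - 1,-3/7,-1/17,  9, 9]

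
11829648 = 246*48088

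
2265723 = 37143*61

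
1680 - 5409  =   - 3729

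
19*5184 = 98496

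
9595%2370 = 115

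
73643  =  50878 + 22765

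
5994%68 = 10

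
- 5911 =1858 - 7769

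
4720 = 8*590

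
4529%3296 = 1233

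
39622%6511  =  556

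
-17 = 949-966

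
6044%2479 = 1086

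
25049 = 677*37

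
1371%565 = 241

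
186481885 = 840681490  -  654199605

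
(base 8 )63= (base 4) 303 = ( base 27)1o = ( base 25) 21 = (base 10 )51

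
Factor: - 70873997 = - 70873997^1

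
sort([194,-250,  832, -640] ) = [ -640, - 250, 194, 832] 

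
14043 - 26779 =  - 12736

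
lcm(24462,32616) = 97848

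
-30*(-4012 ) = 120360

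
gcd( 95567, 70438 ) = 1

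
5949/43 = 5949/43 = 138.35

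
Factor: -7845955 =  - 5^1*13^1 * 19^1 * 6353^1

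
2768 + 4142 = 6910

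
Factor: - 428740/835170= - 2^1*3^( - 1)*7^(-1)*13^1*17^1*41^( - 1 ) = - 442/861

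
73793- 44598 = 29195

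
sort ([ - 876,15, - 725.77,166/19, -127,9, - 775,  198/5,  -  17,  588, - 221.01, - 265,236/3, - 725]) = [ - 876,  -  775,  -  725.77, -725, - 265,- 221.01, - 127, - 17, 166/19,9, 15, 198/5, 236/3,588]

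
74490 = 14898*5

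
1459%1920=1459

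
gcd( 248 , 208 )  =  8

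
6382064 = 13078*488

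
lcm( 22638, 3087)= 67914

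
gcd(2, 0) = 2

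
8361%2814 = 2733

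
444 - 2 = 442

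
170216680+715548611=885765291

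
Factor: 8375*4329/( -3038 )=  - 36255375/3038=-2^ (  -  1)*3^2*5^3*7^( - 2 )*13^1*31^( - 1) * 37^1*67^1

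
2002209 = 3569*561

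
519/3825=173/1275= 0.14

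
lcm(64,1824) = 3648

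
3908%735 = 233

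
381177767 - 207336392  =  173841375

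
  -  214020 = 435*(-492)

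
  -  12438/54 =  - 691/3 = - 230.33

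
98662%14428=12094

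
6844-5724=1120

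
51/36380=3/2140 = 0.00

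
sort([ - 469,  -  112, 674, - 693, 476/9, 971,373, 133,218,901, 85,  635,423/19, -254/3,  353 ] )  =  [-693,  -  469, - 112, - 254/3,423/19,476/9,  85,133, 218,  353, 373, 635, 674, 901, 971 ] 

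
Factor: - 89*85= - 7565 = - 5^1*17^1 * 89^1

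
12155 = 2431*5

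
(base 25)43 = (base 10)103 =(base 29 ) 3G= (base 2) 1100111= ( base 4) 1213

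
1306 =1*1306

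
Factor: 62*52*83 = 267592=2^3 * 13^1*31^1*83^1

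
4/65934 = 2/32967=0.00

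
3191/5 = 3191/5 = 638.20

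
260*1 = 260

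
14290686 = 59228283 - 44937597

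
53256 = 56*951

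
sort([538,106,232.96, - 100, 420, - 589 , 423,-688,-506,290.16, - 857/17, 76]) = [ - 688, - 589,-506, - 100, - 857/17, 76,106,  232.96,290.16, 420,423,538] 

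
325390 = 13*25030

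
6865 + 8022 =14887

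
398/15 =26 + 8/15 = 26.53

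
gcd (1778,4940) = 2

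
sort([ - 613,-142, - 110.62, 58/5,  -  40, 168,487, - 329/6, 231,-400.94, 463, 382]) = [ - 613,-400.94,-142, - 110.62,-329/6,  -  40,58/5, 168, 231 , 382, 463, 487 ] 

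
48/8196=4/683 = 0.01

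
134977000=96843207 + 38133793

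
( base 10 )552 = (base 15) 26c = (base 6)2320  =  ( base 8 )1050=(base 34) g8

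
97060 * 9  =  873540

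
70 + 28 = 98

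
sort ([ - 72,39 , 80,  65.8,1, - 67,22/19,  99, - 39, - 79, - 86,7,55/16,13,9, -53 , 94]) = [- 86, - 79,-72,-67, -53 , - 39, 1  ,  22/19,55/16, 7,  9, 13,39,65.8 , 80,94,99]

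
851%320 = 211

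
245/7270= 49/1454 = 0.03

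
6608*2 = 13216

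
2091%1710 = 381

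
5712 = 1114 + 4598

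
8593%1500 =1093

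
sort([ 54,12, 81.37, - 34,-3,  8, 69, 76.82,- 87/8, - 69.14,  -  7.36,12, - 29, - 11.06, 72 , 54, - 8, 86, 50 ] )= [  -  69.14, - 34,  -  29 , - 11.06,-87/8, - 8, - 7.36, - 3, 8, 12, 12, 50, 54 , 54,69,72, 76.82,  81.37, 86]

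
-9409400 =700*( - 13442 ) 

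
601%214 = 173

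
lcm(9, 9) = 9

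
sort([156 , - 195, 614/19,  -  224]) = [ - 224, - 195, 614/19, 156] 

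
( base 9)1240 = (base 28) 153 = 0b1110011111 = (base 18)2f9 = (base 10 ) 927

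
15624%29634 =15624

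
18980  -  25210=-6230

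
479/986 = 479/986 = 0.49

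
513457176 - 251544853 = 261912323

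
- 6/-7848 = 1/1308 =0.00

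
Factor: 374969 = 7^1 * 17^1*23^1 *137^1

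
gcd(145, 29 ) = 29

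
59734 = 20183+39551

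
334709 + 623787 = 958496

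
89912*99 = 8901288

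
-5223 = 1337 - 6560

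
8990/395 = 22 + 60/79 = 22.76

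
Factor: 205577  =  167^1* 1231^1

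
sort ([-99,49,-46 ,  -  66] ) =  [-99, - 66,  -  46, 49 ] 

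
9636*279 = 2688444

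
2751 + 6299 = 9050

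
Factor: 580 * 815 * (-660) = -311982000 = - 2^4*3^1*5^3*11^1*29^1*163^1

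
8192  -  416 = 7776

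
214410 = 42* 5105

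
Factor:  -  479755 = - 5^1*229^1*419^1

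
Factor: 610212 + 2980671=3590883 = 3^2*89^1 * 4483^1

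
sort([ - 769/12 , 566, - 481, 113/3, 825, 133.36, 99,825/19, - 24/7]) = [ - 481, - 769/12, - 24/7,113/3,825/19,99,133.36,566, 825 ] 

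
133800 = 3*44600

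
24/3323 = 24/3323 = 0.01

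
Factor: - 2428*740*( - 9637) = 17314990640 = 2^4*5^1 * 23^1*37^1*419^1*607^1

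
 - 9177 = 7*( - 1311)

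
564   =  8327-7763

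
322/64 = 161/32 = 5.03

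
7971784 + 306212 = 8277996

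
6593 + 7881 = 14474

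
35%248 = 35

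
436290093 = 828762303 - 392472210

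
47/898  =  47/898 = 0.05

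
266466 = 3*88822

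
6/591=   2/197 = 0.01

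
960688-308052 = 652636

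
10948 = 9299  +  1649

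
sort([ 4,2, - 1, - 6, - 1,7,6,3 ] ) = [-6, -1, - 1,2, 3,  4, 6, 7 ] 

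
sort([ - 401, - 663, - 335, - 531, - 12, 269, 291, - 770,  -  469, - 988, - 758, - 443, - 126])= [ - 988, - 770, - 758, - 663, - 531, - 469,  -  443, - 401, - 335,- 126 , - 12,269,291 ]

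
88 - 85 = 3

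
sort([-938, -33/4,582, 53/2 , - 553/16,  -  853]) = [  -  938,-853, -553/16,  -  33/4 , 53/2, 582]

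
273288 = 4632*59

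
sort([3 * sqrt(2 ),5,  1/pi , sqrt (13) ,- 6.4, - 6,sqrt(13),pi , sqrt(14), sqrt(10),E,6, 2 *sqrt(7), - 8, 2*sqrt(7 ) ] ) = [ - 8, - 6.4, - 6,1/pi, E , pi,sqrt(10),sqrt(13 ), sqrt( 13 ),sqrt(14 ),3*sqrt( 2),5, 2*sqrt(7), 2  *sqrt(7 ),6]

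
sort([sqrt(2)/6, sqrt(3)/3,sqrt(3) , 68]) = [sqrt( 2)/6, sqrt( 3)/3, sqrt( 3), 68]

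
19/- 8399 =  - 1 + 8380/8399= - 0.00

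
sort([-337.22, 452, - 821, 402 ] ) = [ - 821, - 337.22, 402,452]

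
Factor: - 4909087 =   -  19^1*258373^1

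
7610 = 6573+1037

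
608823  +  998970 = 1607793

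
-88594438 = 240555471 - 329149909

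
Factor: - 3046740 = - 2^2*3^1*5^1*17^1 *29^1* 103^1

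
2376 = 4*594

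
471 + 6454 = 6925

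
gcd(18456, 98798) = 2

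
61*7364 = 449204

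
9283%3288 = 2707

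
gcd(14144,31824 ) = 3536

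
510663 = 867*589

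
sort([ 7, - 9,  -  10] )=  [- 10, - 9, 7]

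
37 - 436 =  - 399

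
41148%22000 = 19148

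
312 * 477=148824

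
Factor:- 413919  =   - 3^2*11^1*37^1*113^1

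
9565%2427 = 2284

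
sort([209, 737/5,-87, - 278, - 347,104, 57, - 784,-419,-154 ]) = [ - 784,-419, - 347, - 278, - 154, - 87, 57 , 104, 737/5,209] 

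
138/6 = 23=23.00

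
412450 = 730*565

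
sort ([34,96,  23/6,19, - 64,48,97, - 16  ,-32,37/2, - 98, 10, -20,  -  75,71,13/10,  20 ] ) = [ - 98, - 75,  -  64,-32, - 20, -16 , 13/10,23/6,10, 37/2,19,20, 34, 48 , 71, 96,97]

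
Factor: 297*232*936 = 2^6*3^5*11^1*13^1*29^1=64494144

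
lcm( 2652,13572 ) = 230724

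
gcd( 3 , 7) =1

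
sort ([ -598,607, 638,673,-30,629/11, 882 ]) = [ - 598, - 30, 629/11,607, 638, 673,882] 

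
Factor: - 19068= - 2^2 * 3^1 * 7^1*227^1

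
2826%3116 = 2826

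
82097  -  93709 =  - 11612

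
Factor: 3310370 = 2^1*5^1 * 7^1 * 19^2*131^1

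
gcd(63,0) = 63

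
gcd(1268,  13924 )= 4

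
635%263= 109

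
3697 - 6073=  -  2376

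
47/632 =47/632  =  0.07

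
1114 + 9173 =10287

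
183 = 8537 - 8354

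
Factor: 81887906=2^1*41^1*998633^1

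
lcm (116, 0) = 0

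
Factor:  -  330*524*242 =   -  41846640 = -2^4*3^1*5^1 * 11^3*131^1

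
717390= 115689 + 601701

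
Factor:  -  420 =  - 2^2*3^1*5^1*7^1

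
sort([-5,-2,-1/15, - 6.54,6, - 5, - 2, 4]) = [-6.54, - 5, - 5,  -  2,-2 , - 1/15,4,6] 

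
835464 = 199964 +635500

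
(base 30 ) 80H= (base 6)53225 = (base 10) 7217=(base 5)212332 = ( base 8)16061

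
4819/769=6  +  205/769   =  6.27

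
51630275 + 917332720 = 968962995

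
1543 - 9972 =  - 8429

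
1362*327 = 445374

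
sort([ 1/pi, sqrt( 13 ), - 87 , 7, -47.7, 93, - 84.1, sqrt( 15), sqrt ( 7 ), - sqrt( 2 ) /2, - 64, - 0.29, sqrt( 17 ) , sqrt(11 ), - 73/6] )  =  [ - 87, - 84.1, - 64, - 47.7, - 73/6 , - sqrt( 2 ) /2, - 0.29 , 1/pi,sqrt( 7 ) , sqrt( 11 ),sqrt(13),sqrt( 15), sqrt( 17 ), 7,93] 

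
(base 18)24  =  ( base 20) 20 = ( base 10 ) 40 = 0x28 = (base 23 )1H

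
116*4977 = 577332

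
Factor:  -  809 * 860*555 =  - 386135700 = -2^2*3^1* 5^2 * 37^1 *43^1 * 809^1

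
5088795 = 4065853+1022942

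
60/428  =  15/107 = 0.14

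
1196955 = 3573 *335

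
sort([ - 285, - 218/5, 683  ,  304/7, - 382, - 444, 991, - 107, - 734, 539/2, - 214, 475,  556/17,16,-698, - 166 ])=[ - 734,-698, - 444 , - 382, - 285, - 214, - 166, - 107, - 218/5, 16, 556/17, 304/7 , 539/2 , 475, 683, 991 ] 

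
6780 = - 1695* (  -  4)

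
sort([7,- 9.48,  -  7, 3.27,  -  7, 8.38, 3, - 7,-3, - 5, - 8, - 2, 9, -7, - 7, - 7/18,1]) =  [ - 9.48,  -  8, - 7 , - 7, - 7,- 7, - 7, - 5, - 3, - 2,-7/18, 1, 3 , 3.27,7,8.38,9]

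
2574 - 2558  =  16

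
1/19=1/19 = 0.05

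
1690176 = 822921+867255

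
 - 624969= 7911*(-79)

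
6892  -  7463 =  - 571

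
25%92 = 25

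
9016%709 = 508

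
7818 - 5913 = 1905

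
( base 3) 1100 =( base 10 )36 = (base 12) 30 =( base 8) 44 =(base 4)210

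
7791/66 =118 + 1/22 = 118.05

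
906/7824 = 151/1304 = 0.12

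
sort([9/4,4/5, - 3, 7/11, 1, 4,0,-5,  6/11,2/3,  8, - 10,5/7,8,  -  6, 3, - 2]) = [-10, - 6, - 5,-3, - 2,  0,  6/11,7/11,2/3,  5/7,4/5, 1,9/4,3, 4,8, 8]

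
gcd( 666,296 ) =74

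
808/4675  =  808/4675= 0.17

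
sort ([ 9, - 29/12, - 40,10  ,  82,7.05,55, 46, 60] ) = [ - 40, - 29/12, 7.05,9 , 10, 46,55, 60 , 82 ]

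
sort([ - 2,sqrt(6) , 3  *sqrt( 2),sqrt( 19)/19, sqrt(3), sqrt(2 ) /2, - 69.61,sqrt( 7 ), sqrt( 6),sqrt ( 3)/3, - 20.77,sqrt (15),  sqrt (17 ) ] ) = [ - 69.61,  -  20.77,-2, sqrt(19)/19,  sqrt( 3)/3,sqrt( 2)/2, sqrt(3),sqrt( 6),sqrt( 6),  sqrt(7),sqrt (15 ), sqrt( 17),  3 * sqrt(2)]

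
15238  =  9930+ 5308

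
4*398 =1592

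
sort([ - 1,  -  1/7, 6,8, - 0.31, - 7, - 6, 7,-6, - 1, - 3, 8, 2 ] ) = [-7, - 6,- 6, - 3, - 1,-1, - 0.31, - 1/7, 2, 6,7, 8, 8] 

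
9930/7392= 1655/1232 = 1.34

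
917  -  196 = 721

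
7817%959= 145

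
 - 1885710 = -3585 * 526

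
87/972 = 29/324 = 0.09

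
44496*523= 23271408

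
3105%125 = 105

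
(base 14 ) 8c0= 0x6C8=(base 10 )1736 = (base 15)7AB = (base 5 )23421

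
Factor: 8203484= 2^2*97^1*21143^1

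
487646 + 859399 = 1347045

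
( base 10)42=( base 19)24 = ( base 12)36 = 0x2A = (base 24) 1I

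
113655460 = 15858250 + 97797210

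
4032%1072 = 816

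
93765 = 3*31255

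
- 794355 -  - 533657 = - 260698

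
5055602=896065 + 4159537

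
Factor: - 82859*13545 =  - 3^2*5^1  *7^3*19^1*43^1*89^1 = - 1122325155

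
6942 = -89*(-78) 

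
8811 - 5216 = 3595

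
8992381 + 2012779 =11005160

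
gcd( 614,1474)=2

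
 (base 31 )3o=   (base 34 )3F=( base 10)117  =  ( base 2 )1110101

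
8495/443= 19 + 78/443 = 19.18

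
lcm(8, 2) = 8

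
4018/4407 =4018/4407 = 0.91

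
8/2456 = 1/307 = 0.00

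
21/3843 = 1/183 = 0.01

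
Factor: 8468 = 2^2*29^1*73^1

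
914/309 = 2 + 296/309= 2.96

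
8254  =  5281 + 2973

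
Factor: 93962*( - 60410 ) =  - 5676244420=-  2^2*5^1 *7^1 *11^1*863^1 * 4271^1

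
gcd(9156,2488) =4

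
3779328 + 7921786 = 11701114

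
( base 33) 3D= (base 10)112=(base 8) 160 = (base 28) 40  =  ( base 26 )48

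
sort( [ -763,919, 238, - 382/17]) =[ - 763,-382/17,238, 919] 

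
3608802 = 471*7662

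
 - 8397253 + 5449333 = - 2947920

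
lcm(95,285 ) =285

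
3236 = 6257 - 3021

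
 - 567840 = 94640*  ( - 6 )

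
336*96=32256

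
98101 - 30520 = 67581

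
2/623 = 2/623 = 0.00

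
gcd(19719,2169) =9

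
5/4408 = 5/4408 = 0.00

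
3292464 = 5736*574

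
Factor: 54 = 2^1*3^3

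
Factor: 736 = 2^5*23^1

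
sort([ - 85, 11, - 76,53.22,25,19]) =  [ - 85, -76 , 11,19,25, 53.22]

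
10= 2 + 8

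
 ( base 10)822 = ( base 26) 15G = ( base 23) 1ch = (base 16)336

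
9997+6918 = 16915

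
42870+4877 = 47747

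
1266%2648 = 1266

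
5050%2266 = 518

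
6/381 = 2/127 = 0.02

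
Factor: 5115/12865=3^1 * 11^1*83^( - 1) = 33/83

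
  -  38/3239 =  - 38/3239  =  -0.01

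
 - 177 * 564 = -99828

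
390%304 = 86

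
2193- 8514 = -6321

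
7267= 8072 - 805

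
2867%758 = 593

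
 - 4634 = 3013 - 7647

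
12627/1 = 12627=12627.00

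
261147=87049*3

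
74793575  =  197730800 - 122937225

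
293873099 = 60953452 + 232919647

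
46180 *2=92360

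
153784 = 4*38446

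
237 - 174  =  63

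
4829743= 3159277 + 1670466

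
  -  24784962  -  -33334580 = 8549618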